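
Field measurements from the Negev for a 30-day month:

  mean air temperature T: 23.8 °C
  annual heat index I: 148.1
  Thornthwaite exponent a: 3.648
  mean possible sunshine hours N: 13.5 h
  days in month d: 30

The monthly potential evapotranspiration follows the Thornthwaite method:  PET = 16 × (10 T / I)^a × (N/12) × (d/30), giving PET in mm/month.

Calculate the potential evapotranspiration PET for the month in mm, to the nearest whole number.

10T/I = 10 × 23.8 / 148.1 = 1.6070
(10T/I)^a = 1.6070^3.648 = 5.6435
Uncorrected PET = 16 × 5.6435 = 90.296 mm
Correction = (N/12)(d/30) = (13.5/12)(30/30) = 1.1250
PET = 90.296 × 1.1250 = 101.583 mm/month

102 mm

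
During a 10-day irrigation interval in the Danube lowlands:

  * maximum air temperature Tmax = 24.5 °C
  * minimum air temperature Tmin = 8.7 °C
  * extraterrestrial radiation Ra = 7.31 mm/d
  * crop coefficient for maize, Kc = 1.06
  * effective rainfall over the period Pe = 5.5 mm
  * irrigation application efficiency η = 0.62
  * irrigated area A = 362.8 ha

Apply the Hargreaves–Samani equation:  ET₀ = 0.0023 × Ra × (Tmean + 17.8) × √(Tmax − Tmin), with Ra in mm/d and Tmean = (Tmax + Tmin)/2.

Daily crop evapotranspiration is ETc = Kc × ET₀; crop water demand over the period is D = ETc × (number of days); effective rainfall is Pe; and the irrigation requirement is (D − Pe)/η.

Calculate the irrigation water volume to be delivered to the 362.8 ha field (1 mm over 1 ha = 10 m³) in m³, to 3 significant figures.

110000 m³

Tmean = (24.5 + 8.7)/2 = 16.60 °C
ET₀ = 0.0023 × 7.31 × (16.60 + 17.8) × √15.8 = 0.0023 × 7.31 × 34.40 × 3.9749 = 2.2990 mm/d
ETc = Kc × ET₀ = 1.06 × 2.2990 = 2.4369 mm/d
Crop demand D = ETc × 10 d = 2.4369 × 10 = 24.369 mm
D − Pe = 24.369 − 5.5 = 18.869 mm
Gross irrigation = 18.869 / 0.62 = 30.434 mm
Volume = 30.434 mm × 362.8 ha × 10 = 110414.6 m³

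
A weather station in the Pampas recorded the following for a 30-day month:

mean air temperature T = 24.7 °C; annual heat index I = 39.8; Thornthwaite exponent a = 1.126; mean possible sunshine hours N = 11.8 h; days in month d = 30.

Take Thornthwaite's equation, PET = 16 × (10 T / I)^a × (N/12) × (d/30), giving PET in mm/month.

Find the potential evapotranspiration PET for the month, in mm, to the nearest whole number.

123 mm

10T/I = 10 × 24.7 / 39.8 = 6.2060
(10T/I)^a = 6.2060^1.126 = 7.8110
Uncorrected PET = 16 × 7.8110 = 124.976 mm
Correction = (N/12)(d/30) = (11.8/12)(30/30) = 0.9833
PET = 124.976 × 0.9833 = 122.889 mm/month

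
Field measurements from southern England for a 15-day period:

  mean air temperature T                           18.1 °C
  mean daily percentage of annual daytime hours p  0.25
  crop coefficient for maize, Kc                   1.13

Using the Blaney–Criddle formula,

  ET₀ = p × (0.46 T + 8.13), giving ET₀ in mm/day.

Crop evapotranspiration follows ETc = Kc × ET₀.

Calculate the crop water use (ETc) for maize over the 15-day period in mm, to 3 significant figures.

ET₀ = 0.25 × (0.46 × 18.1 + 8.13) = 0.25 × 16.456 = 4.1140 mm/d
ETc = Kc × ET₀ = 1.13 × 4.1140 = 4.6488 mm/d
Over 15 days: 4.6488 × 15 = 69.732 mm

69.7 mm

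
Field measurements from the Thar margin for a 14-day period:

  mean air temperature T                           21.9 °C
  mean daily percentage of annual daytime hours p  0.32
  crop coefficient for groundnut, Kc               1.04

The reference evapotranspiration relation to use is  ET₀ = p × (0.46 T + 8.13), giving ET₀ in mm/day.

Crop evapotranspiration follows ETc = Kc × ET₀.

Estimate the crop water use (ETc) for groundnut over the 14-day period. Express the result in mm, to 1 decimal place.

ET₀ = 0.32 × (0.46 × 21.9 + 8.13) = 0.32 × 18.204 = 5.8253 mm/d
ETc = Kc × ET₀ = 1.04 × 5.8253 = 6.0583 mm/d
Over 14 days: 6.0583 × 14 = 84.816 mm

84.8 mm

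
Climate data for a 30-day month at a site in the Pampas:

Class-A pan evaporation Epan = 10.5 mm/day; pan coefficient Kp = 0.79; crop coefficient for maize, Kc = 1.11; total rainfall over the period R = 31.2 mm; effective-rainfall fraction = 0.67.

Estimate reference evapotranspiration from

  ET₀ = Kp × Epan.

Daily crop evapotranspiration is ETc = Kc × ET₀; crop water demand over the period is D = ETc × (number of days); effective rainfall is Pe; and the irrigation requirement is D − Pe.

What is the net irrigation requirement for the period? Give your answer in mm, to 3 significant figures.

255 mm

ET₀ = 0.79 × 10.5 = 8.2950 mm/d
ETc = Kc × ET₀ = 1.11 × 8.2950 = 9.2075 mm/d
Crop demand D = ETc × 30 d = 9.2075 × 30 = 276.225 mm
Pe = 0.67 × 31.2 = 20.904 mm
D − Pe = 276.225 − 20.904 = 255.321 mm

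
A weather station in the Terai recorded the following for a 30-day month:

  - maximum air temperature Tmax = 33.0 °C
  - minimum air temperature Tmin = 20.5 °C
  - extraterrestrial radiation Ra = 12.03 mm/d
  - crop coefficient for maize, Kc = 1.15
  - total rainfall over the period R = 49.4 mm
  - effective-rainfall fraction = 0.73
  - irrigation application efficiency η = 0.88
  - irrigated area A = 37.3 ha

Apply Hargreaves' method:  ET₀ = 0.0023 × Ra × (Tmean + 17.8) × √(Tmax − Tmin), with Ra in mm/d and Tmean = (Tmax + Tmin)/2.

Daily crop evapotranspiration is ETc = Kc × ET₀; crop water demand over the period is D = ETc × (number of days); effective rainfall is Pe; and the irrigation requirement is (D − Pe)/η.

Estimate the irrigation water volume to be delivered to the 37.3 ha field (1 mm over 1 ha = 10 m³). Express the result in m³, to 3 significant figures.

48400 m³

Tmean = (33.0 + 20.5)/2 = 26.75 °C
ET₀ = 0.0023 × 12.03 × (26.75 + 17.8) × √12.5 = 0.0023 × 12.03 × 44.55 × 3.5355 = 4.3580 mm/d
ETc = Kc × ET₀ = 1.15 × 4.3580 = 5.0117 mm/d
Crop demand D = ETc × 30 d = 5.0117 × 30 = 150.351 mm
Pe = 0.73 × 49.4 = 36.062 mm
D − Pe = 150.351 − 36.062 = 114.289 mm
Gross irrigation = 114.289 / 0.88 = 129.874 mm
Volume = 129.874 mm × 37.3 ha × 10 = 48443.0 m³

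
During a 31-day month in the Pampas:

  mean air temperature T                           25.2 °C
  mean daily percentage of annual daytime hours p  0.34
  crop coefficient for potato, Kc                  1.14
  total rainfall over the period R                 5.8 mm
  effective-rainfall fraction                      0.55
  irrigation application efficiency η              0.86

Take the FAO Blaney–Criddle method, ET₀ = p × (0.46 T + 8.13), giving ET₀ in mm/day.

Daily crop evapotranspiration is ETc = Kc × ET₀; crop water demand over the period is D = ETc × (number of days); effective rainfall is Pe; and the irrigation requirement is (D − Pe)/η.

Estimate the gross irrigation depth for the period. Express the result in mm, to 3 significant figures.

ET₀ = 0.34 × (0.46 × 25.2 + 8.13) = 0.34 × 19.722 = 6.7055 mm/d
ETc = Kc × ET₀ = 1.14 × 6.7055 = 7.6443 mm/d
Crop demand D = ETc × 31 d = 7.6443 × 31 = 236.973 mm
Pe = 0.55 × 5.8 = 3.190 mm
D − Pe = 236.973 − 3.190 = 233.783 mm
Gross irrigation = 233.783 / 0.86 = 271.841 mm

272 mm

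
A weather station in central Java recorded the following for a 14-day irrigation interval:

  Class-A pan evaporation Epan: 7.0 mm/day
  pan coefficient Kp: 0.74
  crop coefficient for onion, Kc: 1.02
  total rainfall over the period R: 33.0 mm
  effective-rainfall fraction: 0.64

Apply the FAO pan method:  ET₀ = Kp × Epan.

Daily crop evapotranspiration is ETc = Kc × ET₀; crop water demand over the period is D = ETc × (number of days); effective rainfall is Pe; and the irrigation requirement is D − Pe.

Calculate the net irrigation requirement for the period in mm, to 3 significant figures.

ET₀ = 0.74 × 7.0 = 5.1800 mm/d
ETc = Kc × ET₀ = 1.02 × 5.1800 = 5.2836 mm/d
Crop demand D = ETc × 14 d = 5.2836 × 14 = 73.970 mm
Pe = 0.64 × 33.0 = 21.120 mm
D − Pe = 73.970 − 21.120 = 52.850 mm

52.9 mm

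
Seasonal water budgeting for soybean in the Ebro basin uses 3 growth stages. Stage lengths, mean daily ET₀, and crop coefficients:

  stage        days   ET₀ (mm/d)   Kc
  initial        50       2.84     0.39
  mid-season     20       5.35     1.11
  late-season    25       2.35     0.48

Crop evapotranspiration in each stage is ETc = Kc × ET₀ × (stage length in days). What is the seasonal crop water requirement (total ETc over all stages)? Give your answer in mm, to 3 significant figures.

202 mm

initial: 0.39 × 2.84 × 50 = 55.38 mm
mid-season: 1.11 × 5.35 × 20 = 118.77 mm
late-season: 0.48 × 2.35 × 25 = 28.20 mm
Seasonal total = 202.35 mm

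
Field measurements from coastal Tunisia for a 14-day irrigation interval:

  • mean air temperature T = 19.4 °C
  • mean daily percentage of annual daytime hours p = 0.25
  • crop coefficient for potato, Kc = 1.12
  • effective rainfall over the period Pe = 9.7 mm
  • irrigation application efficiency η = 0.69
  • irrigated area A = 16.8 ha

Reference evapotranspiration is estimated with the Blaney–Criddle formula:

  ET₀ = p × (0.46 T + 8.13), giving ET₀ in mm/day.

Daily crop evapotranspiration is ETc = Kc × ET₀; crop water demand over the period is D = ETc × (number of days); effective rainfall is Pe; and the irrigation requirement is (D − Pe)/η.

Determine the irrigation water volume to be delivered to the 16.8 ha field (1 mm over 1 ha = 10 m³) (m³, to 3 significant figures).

ET₀ = 0.25 × (0.46 × 19.4 + 8.13) = 0.25 × 17.054 = 4.2635 mm/d
ETc = Kc × ET₀ = 1.12 × 4.2635 = 4.7751 mm/d
Crop demand D = ETc × 14 d = 4.7751 × 14 = 66.851 mm
D − Pe = 66.851 − 9.7 = 57.151 mm
Gross irrigation = 57.151 / 0.69 = 82.828 mm
Volume = 82.828 mm × 16.8 ha × 10 = 13915.1 m³

13900 m³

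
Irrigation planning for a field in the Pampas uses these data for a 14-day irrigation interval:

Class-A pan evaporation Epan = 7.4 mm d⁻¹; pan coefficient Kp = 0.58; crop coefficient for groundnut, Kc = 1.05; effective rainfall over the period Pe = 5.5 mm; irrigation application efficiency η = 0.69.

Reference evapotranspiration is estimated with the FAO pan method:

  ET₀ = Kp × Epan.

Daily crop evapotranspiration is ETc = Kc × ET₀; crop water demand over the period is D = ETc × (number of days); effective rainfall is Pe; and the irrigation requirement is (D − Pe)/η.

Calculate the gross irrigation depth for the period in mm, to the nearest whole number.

83 mm

ET₀ = 0.58 × 7.4 = 4.2920 mm/d
ETc = Kc × ET₀ = 1.05 × 4.2920 = 4.5066 mm/d
Crop demand D = ETc × 14 d = 4.5066 × 14 = 63.092 mm
D − Pe = 63.092 − 5.5 = 57.592 mm
Gross irrigation = 57.592 / 0.69 = 83.467 mm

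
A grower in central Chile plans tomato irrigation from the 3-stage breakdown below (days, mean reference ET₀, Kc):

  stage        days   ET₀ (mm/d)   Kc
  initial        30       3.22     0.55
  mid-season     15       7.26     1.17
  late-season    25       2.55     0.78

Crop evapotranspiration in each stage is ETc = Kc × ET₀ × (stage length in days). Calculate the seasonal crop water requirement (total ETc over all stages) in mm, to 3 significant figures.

230 mm

initial: 0.55 × 3.22 × 30 = 53.13 mm
mid-season: 1.17 × 7.26 × 15 = 127.41 mm
late-season: 0.78 × 2.55 × 25 = 49.73 mm
Seasonal total = 230.27 mm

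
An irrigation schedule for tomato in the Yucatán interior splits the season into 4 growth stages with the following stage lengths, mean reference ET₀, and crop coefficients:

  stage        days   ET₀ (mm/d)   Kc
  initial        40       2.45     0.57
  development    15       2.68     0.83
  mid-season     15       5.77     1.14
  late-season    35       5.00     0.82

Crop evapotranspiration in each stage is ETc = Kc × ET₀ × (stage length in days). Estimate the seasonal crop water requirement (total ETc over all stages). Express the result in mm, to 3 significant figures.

initial: 0.57 × 2.45 × 40 = 55.86 mm
development: 0.83 × 2.68 × 15 = 33.37 mm
mid-season: 1.14 × 5.77 × 15 = 98.67 mm
late-season: 0.82 × 5.00 × 35 = 143.50 mm
Seasonal total = 331.40 mm

331 mm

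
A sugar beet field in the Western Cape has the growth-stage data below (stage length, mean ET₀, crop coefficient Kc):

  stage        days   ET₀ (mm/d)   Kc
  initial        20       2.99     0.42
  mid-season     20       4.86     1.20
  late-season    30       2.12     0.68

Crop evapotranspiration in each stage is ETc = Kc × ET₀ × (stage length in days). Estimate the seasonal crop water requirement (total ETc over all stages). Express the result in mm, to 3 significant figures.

initial: 0.42 × 2.99 × 20 = 25.12 mm
mid-season: 1.20 × 4.86 × 20 = 116.64 mm
late-season: 0.68 × 2.12 × 30 = 43.25 mm
Seasonal total = 185.01 mm

185 mm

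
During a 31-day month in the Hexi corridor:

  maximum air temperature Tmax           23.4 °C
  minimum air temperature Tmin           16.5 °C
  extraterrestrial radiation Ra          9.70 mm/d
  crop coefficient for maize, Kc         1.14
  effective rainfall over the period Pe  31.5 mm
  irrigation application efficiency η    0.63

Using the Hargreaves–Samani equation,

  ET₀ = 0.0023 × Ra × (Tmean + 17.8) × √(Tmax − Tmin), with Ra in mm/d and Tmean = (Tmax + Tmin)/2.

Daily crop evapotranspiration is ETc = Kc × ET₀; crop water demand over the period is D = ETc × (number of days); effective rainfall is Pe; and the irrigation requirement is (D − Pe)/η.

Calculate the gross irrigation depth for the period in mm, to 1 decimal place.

Tmean = (23.4 + 16.5)/2 = 19.95 °C
ET₀ = 0.0023 × 9.70 × (19.95 + 17.8) × √6.9 = 0.0023 × 9.70 × 37.75 × 2.6268 = 2.2123 mm/d
ETc = Kc × ET₀ = 1.14 × 2.2123 = 2.5220 mm/d
Crop demand D = ETc × 31 d = 2.5220 × 31 = 78.182 mm
D − Pe = 78.182 − 31.5 = 46.682 mm
Gross irrigation = 46.682 / 0.63 = 74.098 mm

74.1 mm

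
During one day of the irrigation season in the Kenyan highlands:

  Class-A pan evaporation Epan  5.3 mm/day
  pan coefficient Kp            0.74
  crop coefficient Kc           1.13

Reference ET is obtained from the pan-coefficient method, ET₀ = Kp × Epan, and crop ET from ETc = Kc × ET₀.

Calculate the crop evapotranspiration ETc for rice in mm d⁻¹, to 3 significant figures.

ET₀ = 0.74 × 5.3 = 3.9220 mm/d
ETc = Kc × ET₀ = 1.13 × 3.9220 = 4.4319 mm/d

4.43 mm d⁻¹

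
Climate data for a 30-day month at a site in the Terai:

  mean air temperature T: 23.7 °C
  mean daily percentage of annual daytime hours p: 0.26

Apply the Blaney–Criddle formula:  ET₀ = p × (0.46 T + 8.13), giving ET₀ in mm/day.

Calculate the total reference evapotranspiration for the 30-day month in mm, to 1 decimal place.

148.4 mm

ET₀ = 0.26 × (0.46 × 23.7 + 8.13) = 0.26 × 19.032 = 4.9483 mm/d
Monthly total = 4.9483 × 30 = 148.449 mm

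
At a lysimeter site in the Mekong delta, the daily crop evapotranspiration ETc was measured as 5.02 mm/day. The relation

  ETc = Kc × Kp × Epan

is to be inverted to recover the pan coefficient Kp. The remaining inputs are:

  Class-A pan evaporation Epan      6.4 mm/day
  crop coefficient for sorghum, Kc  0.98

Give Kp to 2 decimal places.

ETc = Kc × Kp × Epan  ⇒  Kp = ETc / (Kc × Epan)
Kp = 5.02 / (0.98 × 6.4) = 5.02 / 6.272 = 0.8004

0.80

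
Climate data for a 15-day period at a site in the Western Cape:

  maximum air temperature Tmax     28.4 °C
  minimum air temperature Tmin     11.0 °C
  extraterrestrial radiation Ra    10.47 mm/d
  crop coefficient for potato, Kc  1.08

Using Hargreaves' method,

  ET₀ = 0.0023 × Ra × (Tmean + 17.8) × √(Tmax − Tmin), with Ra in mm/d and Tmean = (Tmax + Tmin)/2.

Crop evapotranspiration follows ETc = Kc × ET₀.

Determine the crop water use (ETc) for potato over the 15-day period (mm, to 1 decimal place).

Tmean = (28.4 + 11.0)/2 = 19.70 °C
ET₀ = 0.0023 × 10.47 × (19.70 + 17.8) × √17.4 = 0.0023 × 10.47 × 37.50 × 4.1713 = 3.7668 mm/d
ETc = Kc × ET₀ = 1.08 × 3.7668 = 4.0681 mm/d
Over 15 days: 4.0681 × 15 = 61.022 mm

61.0 mm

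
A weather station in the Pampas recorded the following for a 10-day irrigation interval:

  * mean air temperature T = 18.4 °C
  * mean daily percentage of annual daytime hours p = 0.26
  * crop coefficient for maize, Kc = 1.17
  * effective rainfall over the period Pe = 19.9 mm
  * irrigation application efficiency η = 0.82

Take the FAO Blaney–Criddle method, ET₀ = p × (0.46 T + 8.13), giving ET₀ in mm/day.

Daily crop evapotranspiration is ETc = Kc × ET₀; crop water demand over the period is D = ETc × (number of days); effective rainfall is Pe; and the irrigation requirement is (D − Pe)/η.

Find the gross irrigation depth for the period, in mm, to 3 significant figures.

37.3 mm

ET₀ = 0.26 × (0.46 × 18.4 + 8.13) = 0.26 × 16.594 = 4.3144 mm/d
ETc = Kc × ET₀ = 1.17 × 4.3144 = 5.0478 mm/d
Crop demand D = ETc × 10 d = 5.0478 × 10 = 50.478 mm
D − Pe = 50.478 − 19.9 = 30.578 mm
Gross irrigation = 30.578 / 0.82 = 37.290 mm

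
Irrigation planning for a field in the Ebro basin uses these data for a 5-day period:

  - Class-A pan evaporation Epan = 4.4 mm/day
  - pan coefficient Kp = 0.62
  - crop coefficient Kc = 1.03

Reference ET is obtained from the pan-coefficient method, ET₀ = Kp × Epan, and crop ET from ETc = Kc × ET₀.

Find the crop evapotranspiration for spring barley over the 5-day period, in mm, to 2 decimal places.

ET₀ = 0.62 × 4.4 = 2.7280 mm/d
ETc = Kc × ET₀ = 1.03 × 2.7280 = 2.8098 mm/d
Over 5 days: 2.8098 × 5 = 14.049 mm

14.05 mm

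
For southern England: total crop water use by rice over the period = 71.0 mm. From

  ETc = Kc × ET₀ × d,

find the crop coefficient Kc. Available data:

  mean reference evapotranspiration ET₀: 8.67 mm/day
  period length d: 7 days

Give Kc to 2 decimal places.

1.17

ETc = Kc × ET₀ × d  ⇒  Kc = ETc / (ET₀ × d)
Kc = 71.0 / (8.67 × 7) = 71.0 / 60.69 = 1.1699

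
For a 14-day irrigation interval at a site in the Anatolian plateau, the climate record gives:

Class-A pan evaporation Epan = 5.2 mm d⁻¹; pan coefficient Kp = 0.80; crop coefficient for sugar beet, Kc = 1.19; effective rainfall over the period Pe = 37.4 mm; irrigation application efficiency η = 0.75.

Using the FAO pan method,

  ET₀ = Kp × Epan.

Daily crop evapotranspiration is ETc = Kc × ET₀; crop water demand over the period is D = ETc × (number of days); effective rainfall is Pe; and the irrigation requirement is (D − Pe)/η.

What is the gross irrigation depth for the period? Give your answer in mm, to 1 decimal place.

42.5 mm

ET₀ = 0.80 × 5.2 = 4.1600 mm/d
ETc = Kc × ET₀ = 1.19 × 4.1600 = 4.9504 mm/d
Crop demand D = ETc × 14 d = 4.9504 × 14 = 69.306 mm
D − Pe = 69.306 − 37.4 = 31.906 mm
Gross irrigation = 31.906 / 0.75 = 42.541 mm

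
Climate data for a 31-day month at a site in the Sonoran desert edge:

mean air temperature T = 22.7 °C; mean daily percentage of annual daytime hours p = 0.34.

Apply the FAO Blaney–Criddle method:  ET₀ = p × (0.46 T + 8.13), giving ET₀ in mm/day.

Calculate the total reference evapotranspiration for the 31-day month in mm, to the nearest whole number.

ET₀ = 0.34 × (0.46 × 22.7 + 8.13) = 0.34 × 18.572 = 6.3145 mm/d
Monthly total = 6.3145 × 31 = 195.750 mm

196 mm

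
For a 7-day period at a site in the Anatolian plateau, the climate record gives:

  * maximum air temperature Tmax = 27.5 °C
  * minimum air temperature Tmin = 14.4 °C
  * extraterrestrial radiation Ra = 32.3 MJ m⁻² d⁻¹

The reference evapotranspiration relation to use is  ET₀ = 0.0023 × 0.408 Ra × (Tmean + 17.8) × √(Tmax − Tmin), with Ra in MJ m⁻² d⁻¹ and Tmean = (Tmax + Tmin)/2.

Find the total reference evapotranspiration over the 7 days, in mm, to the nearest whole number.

30 mm

Tmean = (27.5 + 14.4)/2 = 20.95 °C
0.408 Ra = 0.408 × 32.3 = 13.1784 mm/d equivalent
ET₀ = 0.0023 × 13.1784 × (20.95 + 17.8) × √13.1 = 0.0023 × 13.1784 × 38.75 × 3.6194 = 4.2511 mm/d
Over 7 days: 4.2511 × 7 = 29.758 mm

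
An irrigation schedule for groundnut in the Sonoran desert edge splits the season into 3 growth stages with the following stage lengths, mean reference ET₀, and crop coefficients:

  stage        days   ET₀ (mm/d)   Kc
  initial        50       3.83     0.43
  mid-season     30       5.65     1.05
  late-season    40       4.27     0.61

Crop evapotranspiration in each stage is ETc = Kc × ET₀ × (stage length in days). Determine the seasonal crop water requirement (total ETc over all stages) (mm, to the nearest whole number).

365 mm

initial: 0.43 × 3.83 × 50 = 82.35 mm
mid-season: 1.05 × 5.65 × 30 = 177.98 mm
late-season: 0.61 × 4.27 × 40 = 104.19 mm
Seasonal total = 364.52 mm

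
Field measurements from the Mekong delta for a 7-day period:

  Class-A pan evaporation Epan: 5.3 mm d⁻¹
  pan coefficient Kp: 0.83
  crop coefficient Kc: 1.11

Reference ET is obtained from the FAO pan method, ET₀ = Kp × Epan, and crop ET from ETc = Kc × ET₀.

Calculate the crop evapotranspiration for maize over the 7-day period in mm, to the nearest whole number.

ET₀ = 0.83 × 5.3 = 4.3990 mm/d
ETc = Kc × ET₀ = 1.11 × 4.3990 = 4.8829 mm/d
Over 7 days: 4.8829 × 7 = 34.180 mm

34 mm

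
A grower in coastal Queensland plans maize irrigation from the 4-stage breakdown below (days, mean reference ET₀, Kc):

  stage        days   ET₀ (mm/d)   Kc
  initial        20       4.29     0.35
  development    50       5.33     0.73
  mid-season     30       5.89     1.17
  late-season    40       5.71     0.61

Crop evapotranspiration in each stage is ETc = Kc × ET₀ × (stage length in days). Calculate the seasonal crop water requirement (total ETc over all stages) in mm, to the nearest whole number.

571 mm

initial: 0.35 × 4.29 × 20 = 30.03 mm
development: 0.73 × 5.33 × 50 = 194.55 mm
mid-season: 1.17 × 5.89 × 30 = 206.74 mm
late-season: 0.61 × 5.71 × 40 = 139.32 mm
Seasonal total = 570.64 mm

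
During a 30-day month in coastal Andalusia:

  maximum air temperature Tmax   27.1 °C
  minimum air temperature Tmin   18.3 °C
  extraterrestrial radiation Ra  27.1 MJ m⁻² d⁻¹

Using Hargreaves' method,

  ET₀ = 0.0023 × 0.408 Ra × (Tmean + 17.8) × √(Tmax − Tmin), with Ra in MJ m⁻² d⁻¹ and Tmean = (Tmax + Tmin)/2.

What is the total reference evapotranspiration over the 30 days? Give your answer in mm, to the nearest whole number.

92 mm

Tmean = (27.1 + 18.3)/2 = 22.70 °C
0.408 Ra = 0.408 × 27.1 = 11.0568 mm/d equivalent
ET₀ = 0.0023 × 11.0568 × (22.70 + 17.8) × √8.8 = 0.0023 × 11.0568 × 40.50 × 2.9665 = 3.0553 mm/d
Over 30 days: 3.0553 × 30 = 91.659 mm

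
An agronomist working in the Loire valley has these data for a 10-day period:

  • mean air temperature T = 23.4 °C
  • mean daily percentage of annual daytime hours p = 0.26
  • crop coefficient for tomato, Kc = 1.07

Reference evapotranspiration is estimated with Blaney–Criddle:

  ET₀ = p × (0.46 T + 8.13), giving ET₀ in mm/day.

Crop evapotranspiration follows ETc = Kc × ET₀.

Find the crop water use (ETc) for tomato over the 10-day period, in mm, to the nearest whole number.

ET₀ = 0.26 × (0.46 × 23.4 + 8.13) = 0.26 × 18.894 = 4.9124 mm/d
ETc = Kc × ET₀ = 1.07 × 4.9124 = 5.2563 mm/d
Over 10 days: 5.2563 × 10 = 52.563 mm

53 mm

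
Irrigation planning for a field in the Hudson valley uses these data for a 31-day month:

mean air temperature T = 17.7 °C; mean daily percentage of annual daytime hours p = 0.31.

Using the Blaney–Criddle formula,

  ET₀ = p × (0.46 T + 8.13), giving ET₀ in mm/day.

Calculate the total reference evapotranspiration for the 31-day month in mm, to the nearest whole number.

156 mm

ET₀ = 0.31 × (0.46 × 17.7 + 8.13) = 0.31 × 16.272 = 5.0443 mm/d
Monthly total = 5.0443 × 31 = 156.373 mm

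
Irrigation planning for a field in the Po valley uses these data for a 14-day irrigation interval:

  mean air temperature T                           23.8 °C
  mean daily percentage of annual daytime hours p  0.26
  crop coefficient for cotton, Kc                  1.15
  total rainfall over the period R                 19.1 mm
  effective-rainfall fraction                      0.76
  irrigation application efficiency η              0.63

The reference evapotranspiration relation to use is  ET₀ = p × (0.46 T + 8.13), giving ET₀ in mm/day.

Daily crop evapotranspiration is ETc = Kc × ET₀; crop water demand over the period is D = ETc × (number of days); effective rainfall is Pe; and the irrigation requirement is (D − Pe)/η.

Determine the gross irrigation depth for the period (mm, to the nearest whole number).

104 mm

ET₀ = 0.26 × (0.46 × 23.8 + 8.13) = 0.26 × 19.078 = 4.9603 mm/d
ETc = Kc × ET₀ = 1.15 × 4.9603 = 5.7043 mm/d
Crop demand D = ETc × 14 d = 5.7043 × 14 = 79.860 mm
Pe = 0.76 × 19.1 = 14.516 mm
D − Pe = 79.860 − 14.516 = 65.344 mm
Gross irrigation = 65.344 / 0.63 = 103.721 mm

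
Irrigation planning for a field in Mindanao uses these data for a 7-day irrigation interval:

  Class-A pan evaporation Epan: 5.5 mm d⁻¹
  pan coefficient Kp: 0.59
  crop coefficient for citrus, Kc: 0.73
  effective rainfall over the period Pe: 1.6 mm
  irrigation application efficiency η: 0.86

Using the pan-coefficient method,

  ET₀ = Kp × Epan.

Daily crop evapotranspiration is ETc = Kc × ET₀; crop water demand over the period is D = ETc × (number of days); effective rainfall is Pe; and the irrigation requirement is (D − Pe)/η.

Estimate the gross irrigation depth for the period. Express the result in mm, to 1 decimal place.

ET₀ = 0.59 × 5.5 = 3.2450 mm/d
ETc = Kc × ET₀ = 0.73 × 3.2450 = 2.3689 mm/d
Crop demand D = ETc × 7 d = 2.3689 × 7 = 16.582 mm
D − Pe = 16.582 − 1.6 = 14.982 mm
Gross irrigation = 14.982 / 0.86 = 17.421 mm

17.4 mm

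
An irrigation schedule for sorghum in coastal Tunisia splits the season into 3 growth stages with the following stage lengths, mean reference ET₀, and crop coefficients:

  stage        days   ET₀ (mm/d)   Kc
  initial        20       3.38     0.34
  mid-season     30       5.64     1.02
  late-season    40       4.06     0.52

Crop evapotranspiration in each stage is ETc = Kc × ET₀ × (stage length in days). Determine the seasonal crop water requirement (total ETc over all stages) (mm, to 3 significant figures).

280 mm

initial: 0.34 × 3.38 × 20 = 22.98 mm
mid-season: 1.02 × 5.64 × 30 = 172.58 mm
late-season: 0.52 × 4.06 × 40 = 84.45 mm
Seasonal total = 280.01 mm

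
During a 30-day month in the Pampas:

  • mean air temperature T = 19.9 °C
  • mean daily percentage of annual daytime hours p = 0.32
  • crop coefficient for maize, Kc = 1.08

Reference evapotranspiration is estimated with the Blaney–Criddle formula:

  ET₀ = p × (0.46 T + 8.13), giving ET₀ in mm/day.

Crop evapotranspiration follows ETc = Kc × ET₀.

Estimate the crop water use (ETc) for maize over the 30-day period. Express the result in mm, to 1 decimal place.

ET₀ = 0.32 × (0.46 × 19.9 + 8.13) = 0.32 × 17.284 = 5.5309 mm/d
ETc = Kc × ET₀ = 1.08 × 5.5309 = 5.9734 mm/d
Over 30 days: 5.9734 × 30 = 179.202 mm

179.2 mm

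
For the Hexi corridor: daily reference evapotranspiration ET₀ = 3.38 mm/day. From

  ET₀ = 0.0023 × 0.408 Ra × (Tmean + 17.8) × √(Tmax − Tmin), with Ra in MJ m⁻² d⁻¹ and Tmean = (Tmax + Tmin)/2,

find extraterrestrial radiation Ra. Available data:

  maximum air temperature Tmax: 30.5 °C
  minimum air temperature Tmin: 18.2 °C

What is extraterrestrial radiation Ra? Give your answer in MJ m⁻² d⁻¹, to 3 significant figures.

Tmean = (30.5+18.2)/2 = 24.35 °C; ΔT = 12.3
Ra = ET₀ / [0.0023 × 0.408 × (Tmean+17.8) × √ΔT]
   = 3.38 / (0.0023 × 0.408 × 42.15 × 3.5071) = 24.366 MJ m⁻² d⁻¹

24.4 MJ m⁻² d⁻¹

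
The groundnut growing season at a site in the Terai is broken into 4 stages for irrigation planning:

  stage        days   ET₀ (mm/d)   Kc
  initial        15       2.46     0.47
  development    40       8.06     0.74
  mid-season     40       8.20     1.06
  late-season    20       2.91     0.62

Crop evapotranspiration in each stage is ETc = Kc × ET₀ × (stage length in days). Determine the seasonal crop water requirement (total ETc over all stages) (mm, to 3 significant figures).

initial: 0.47 × 2.46 × 15 = 17.34 mm
development: 0.74 × 8.06 × 40 = 238.58 mm
mid-season: 1.06 × 8.20 × 40 = 347.68 mm
late-season: 0.62 × 2.91 × 20 = 36.08 mm
Seasonal total = 639.68 mm

640 mm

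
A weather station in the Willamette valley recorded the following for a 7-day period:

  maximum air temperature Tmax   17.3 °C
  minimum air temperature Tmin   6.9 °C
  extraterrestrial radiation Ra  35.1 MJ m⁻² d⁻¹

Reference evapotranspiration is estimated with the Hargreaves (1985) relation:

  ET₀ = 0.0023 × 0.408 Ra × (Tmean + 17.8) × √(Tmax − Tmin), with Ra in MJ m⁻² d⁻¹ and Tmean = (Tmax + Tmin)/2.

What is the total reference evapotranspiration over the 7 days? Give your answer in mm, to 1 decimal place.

22.2 mm

Tmean = (17.3 + 6.9)/2 = 12.10 °C
0.408 Ra = 0.408 × 35.1 = 14.3208 mm/d equivalent
ET₀ = 0.0023 × 14.3208 × (12.10 + 17.8) × √10.4 = 0.0023 × 14.3208 × 29.90 × 3.2249 = 3.1760 mm/d
Over 7 days: 3.1760 × 7 = 22.232 mm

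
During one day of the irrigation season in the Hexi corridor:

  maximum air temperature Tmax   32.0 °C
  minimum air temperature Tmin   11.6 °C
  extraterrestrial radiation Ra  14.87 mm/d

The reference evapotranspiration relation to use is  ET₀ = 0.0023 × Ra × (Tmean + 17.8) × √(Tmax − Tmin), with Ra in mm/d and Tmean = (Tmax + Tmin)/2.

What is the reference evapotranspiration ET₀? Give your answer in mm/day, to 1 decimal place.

Tmean = (32.0 + 11.6)/2 = 21.80 °C
ET₀ = 0.0023 × 14.87 × (21.80 + 17.8) × √20.4 = 0.0023 × 14.87 × 39.60 × 4.5166 = 6.1171 mm/d

6.1 mm/day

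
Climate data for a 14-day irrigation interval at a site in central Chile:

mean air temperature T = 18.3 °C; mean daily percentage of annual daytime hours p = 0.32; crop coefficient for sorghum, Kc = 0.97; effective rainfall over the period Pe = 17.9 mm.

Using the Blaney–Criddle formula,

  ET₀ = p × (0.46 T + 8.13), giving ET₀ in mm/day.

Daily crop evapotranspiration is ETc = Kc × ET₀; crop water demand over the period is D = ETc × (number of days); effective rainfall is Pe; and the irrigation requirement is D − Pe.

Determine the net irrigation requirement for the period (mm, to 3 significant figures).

54.0 mm

ET₀ = 0.32 × (0.46 × 18.3 + 8.13) = 0.32 × 16.548 = 5.2954 mm/d
ETc = Kc × ET₀ = 0.97 × 5.2954 = 5.1365 mm/d
Crop demand D = ETc × 14 d = 5.1365 × 14 = 71.911 mm
D − Pe = 71.911 − 17.9 = 54.011 mm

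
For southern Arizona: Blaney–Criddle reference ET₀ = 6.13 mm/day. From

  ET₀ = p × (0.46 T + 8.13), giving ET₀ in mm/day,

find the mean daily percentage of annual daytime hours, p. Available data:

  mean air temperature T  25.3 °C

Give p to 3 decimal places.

0.310

p = ET₀ / (0.46 T + 8.13) = 6.13 / (0.46 × 25.3 + 8.13) = 6.13 / 19.768 = 0.3101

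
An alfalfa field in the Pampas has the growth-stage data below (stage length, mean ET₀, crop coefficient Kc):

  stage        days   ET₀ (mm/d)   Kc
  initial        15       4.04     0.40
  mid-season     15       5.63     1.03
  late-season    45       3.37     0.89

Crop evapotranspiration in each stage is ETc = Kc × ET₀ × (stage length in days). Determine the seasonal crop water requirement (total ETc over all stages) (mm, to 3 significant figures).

initial: 0.40 × 4.04 × 15 = 24.24 mm
mid-season: 1.03 × 5.63 × 15 = 86.98 mm
late-season: 0.89 × 3.37 × 45 = 134.97 mm
Seasonal total = 246.19 mm

246 mm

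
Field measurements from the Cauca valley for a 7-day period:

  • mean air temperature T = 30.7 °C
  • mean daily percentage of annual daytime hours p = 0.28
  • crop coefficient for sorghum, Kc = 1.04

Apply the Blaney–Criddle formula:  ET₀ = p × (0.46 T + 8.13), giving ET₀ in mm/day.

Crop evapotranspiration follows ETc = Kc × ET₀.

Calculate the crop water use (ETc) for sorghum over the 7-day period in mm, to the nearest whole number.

ET₀ = 0.28 × (0.46 × 30.7 + 8.13) = 0.28 × 22.252 = 6.2306 mm/d
ETc = Kc × ET₀ = 1.04 × 6.2306 = 6.4798 mm/d
Over 7 days: 6.4798 × 7 = 45.359 mm

45 mm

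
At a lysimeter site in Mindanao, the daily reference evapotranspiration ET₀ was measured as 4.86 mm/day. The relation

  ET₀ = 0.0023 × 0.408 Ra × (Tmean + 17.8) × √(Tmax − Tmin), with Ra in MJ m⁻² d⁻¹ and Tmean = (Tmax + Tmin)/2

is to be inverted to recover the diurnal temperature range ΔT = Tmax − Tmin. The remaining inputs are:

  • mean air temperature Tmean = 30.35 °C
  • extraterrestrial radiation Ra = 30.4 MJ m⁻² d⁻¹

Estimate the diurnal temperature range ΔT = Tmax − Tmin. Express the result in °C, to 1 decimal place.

√ΔT = ET₀ / [0.0023 × 0.408 × Ra × (Tmean+17.8)] = 4.86 / (0.0023 × 12.4032 × 48.15) = 3.5382
ΔT = 3.5382² = 12.519 °C

12.5 °C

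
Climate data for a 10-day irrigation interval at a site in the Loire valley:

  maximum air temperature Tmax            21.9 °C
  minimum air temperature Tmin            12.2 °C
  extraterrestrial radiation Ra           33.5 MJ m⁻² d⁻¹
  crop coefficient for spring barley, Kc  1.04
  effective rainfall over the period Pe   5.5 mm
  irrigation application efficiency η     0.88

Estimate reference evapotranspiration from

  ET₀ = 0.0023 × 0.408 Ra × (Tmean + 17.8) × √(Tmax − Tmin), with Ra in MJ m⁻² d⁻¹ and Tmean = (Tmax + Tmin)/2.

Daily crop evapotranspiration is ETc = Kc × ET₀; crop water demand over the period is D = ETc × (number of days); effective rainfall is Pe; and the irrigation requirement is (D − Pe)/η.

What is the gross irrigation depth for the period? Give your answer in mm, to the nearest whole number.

Tmean = (21.9 + 12.2)/2 = 17.05 °C
0.408 Ra = 0.408 × 33.5 = 13.6680 mm/d equivalent
ET₀ = 0.0023 × 13.6680 × (17.05 + 17.8) × √9.7 = 0.0023 × 13.6680 × 34.85 × 3.1145 = 3.4121 mm/d
ETc = Kc × ET₀ = 1.04 × 3.4121 = 3.5486 mm/d
Crop demand D = ETc × 10 d = 3.5486 × 10 = 35.486 mm
D − Pe = 35.486 − 5.5 = 29.986 mm
Gross irrigation = 29.986 / 0.88 = 34.075 mm

34 mm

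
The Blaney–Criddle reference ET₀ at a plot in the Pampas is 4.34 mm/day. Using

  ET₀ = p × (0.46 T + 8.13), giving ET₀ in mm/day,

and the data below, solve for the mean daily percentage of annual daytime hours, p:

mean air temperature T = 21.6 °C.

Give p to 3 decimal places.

p = ET₀ / (0.46 T + 8.13) = 4.34 / (0.46 × 21.6 + 8.13) = 4.34 / 18.066 = 0.2402

0.240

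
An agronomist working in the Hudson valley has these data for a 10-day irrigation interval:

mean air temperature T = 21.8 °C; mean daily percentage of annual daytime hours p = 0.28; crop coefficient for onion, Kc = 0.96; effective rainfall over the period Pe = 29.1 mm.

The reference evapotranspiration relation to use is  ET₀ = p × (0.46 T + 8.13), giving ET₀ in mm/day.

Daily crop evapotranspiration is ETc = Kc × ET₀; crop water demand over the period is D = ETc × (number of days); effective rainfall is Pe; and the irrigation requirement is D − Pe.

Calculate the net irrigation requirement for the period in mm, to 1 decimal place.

ET₀ = 0.28 × (0.46 × 21.8 + 8.13) = 0.28 × 18.158 = 5.0842 mm/d
ETc = Kc × ET₀ = 0.96 × 5.0842 = 4.8808 mm/d
Crop demand D = ETc × 10 d = 4.8808 × 10 = 48.808 mm
D − Pe = 48.808 − 29.1 = 19.708 mm

19.7 mm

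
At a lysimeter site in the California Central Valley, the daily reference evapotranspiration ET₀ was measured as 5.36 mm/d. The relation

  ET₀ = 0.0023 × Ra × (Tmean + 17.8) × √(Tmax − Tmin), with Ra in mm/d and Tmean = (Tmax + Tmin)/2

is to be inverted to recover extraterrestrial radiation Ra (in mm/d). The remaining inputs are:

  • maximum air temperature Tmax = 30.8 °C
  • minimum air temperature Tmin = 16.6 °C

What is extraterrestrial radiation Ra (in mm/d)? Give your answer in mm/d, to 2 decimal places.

Tmean = 23.70 °C; √ΔT = 3.7683
Ra = ET₀ / [0.0023 × (Tmean+17.8) × √ΔT] = 5.36 / (0.0023 × 41.50 × 3.7683) = 14.902 mm/d

14.90 mm/d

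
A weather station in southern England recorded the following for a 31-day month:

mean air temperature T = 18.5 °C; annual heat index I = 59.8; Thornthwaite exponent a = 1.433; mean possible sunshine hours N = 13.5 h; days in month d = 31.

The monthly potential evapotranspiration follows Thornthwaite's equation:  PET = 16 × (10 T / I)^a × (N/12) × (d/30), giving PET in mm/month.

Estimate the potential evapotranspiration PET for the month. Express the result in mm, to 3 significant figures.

93.8 mm

10T/I = 10 × 18.5 / 59.8 = 3.0936
(10T/I)^a = 3.0936^1.433 = 5.0447
Uncorrected PET = 16 × 5.0447 = 80.715 mm
Correction = (N/12)(d/30) = (13.5/12)(31/30) = 1.1625
PET = 80.715 × 1.1625 = 93.831 mm/month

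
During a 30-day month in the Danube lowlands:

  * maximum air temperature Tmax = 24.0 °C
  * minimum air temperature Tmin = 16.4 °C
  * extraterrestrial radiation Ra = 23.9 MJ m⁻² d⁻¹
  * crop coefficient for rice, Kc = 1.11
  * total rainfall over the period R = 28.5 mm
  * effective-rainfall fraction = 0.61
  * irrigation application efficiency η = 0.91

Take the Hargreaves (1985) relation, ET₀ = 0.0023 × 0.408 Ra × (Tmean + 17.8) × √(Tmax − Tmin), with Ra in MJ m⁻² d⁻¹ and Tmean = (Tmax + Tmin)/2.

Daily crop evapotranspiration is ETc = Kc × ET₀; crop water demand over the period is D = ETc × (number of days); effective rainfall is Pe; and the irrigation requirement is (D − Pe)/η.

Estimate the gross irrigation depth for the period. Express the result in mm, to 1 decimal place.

66.9 mm

Tmean = (24.0 + 16.4)/2 = 20.20 °C
0.408 Ra = 0.408 × 23.9 = 9.7512 mm/d equivalent
ET₀ = 0.0023 × 9.7512 × (20.20 + 17.8) × √7.6 = 0.0023 × 9.7512 × 38.00 × 2.7568 = 2.3495 mm/d
ETc = Kc × ET₀ = 1.11 × 2.3495 = 2.6079 mm/d
Crop demand D = ETc × 30 d = 2.6079 × 30 = 78.237 mm
Pe = 0.61 × 28.5 = 17.385 mm
D − Pe = 78.237 − 17.385 = 60.852 mm
Gross irrigation = 60.852 / 0.91 = 66.870 mm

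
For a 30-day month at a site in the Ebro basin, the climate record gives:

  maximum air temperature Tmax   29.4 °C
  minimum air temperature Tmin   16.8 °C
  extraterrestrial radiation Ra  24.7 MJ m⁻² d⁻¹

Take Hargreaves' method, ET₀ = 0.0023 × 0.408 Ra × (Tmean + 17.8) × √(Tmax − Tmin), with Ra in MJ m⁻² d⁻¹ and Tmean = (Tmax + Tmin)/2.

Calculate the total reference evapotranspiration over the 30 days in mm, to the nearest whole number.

101 mm

Tmean = (29.4 + 16.8)/2 = 23.10 °C
0.408 Ra = 0.408 × 24.7 = 10.0776 mm/d equivalent
ET₀ = 0.0023 × 10.0776 × (23.10 + 17.8) × √12.6 = 0.0023 × 10.0776 × 40.90 × 3.5496 = 3.3650 mm/d
Over 30 days: 3.3650 × 30 = 100.950 mm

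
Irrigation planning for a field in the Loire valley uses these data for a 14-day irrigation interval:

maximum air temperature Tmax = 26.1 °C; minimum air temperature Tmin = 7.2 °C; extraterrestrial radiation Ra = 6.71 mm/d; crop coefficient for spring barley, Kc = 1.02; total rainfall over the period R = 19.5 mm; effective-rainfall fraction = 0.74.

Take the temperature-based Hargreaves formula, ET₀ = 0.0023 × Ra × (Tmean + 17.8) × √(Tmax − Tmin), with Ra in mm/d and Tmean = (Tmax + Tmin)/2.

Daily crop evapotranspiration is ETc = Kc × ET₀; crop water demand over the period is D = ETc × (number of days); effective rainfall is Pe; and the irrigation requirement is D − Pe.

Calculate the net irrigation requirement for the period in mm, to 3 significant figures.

Tmean = (26.1 + 7.2)/2 = 16.65 °C
ET₀ = 0.0023 × 6.71 × (16.65 + 17.8) × √18.9 = 0.0023 × 6.71 × 34.45 × 4.3474 = 2.3114 mm/d
ETc = Kc × ET₀ = 1.02 × 2.3114 = 2.3576 mm/d
Crop demand D = ETc × 14 d = 2.3576 × 14 = 33.006 mm
Pe = 0.74 × 19.5 = 14.430 mm
D − Pe = 33.006 − 14.430 = 18.576 mm

18.6 mm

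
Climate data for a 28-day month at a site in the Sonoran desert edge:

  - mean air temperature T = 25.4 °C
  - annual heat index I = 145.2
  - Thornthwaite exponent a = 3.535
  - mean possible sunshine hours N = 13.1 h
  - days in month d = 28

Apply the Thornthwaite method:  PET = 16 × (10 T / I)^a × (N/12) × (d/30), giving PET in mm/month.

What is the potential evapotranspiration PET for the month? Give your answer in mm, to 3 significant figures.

118 mm

10T/I = 10 × 25.4 / 145.2 = 1.7493
(10T/I)^a = 1.7493^3.535 = 7.2198
Uncorrected PET = 16 × 7.2198 = 115.517 mm
Correction = (N/12)(d/30) = (13.1/12)(28/30) = 1.0189
PET = 115.517 × 1.0189 = 117.700 mm/month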